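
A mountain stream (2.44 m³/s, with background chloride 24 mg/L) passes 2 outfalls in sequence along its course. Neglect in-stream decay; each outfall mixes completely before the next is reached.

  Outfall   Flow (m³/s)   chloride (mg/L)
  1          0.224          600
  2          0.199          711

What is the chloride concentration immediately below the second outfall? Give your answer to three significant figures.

117 mg/L

Below outfall 1: Q → 2.664 m³/s, C = (2.440·24.00 + 0.2240·600.0)/2.664 = 72.43 mg/L.
Below outfall 2: Q → 2.863 m³/s, C = (2.664·72.43 + 0.1990·711.0)/2.863 = 116.8 mg/L.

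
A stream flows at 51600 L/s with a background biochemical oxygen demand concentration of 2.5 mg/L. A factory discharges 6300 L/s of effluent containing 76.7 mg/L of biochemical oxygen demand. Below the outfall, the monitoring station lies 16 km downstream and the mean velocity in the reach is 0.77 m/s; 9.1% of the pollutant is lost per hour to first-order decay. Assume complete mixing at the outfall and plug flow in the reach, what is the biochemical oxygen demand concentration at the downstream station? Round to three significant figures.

6.10 mg/L

Mass balance: C = (51600·2.500 + 6300·76.70) / 57900 = 612200/57900 = 10.57 mg/L.
Travel time t = 16·1000 / 0.77 = 20780 s = 5.772 h.
9.1%/h lost → k = −ln(1 − 0.091) = 0.09541 h⁻¹.
Decay over the reach: 10.57·exp(−kt) = 10.57·0.5765 = 6.096 mg/L.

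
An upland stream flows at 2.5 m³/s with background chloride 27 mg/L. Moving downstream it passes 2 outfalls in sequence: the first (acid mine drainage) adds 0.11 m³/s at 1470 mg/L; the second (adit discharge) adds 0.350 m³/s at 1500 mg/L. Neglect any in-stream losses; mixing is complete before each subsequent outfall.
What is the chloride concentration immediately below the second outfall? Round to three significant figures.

255 mg/L

After outfall 1: Q = 2.500 + 0.1100 = 2.610 m³/s; C = (2.500·27.00 + 0.1100·1470)/2.610 = 87.82 mg/L.
After outfall 2: Q = 2.610 + 0.3500 = 2.960 m³/s; C = (2.610·87.82 + 0.3500·1500)/2.960 = 254.8 mg/L.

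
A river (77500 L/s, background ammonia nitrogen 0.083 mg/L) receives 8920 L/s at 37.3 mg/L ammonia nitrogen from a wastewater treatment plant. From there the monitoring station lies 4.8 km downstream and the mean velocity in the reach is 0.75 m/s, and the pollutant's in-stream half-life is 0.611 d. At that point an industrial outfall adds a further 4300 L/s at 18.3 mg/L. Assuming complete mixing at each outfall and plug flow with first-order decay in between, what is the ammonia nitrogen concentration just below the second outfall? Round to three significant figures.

Mass balance: C = (77500·0.08300 + 8920·37.30) / 86420 = 339100/86420 = 3.924 mg/L; combined flow 86420 L/s.
Travel time t = 4.8·1000 / 0.75 = 6400 s = 1.778 h.
Half-life 0.611 d → k = ln 2 / 0.611 = 1.134 d⁻¹.
Decay over the reach: 3.924·exp(−kt) = 3.924·0.9194 = 3.608 mg/L.
At the second outfall, C = (86420·3.608 + 4300·18.30) / (86420 + 4300) = 4.304 mg/L.

4.30 mg/L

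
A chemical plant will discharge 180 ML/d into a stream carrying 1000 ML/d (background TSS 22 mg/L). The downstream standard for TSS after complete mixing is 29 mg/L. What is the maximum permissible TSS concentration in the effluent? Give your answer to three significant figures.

67.9 mg/L

At the limit, (Qr·Cr + Qe·Cₑ)/(Qr + Qe) = 29:
Cₑ = (1180·29 − 1000·22.00) / 180.0 = 67.89 mg/L.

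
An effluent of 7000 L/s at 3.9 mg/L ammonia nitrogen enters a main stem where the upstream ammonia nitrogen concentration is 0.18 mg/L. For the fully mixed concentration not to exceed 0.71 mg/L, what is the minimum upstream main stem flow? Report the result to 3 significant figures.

42100 L/s

Set C_mix = 0.71: (Q·0.1800 + 7000·3.900) / (Q + 7000) = 0.71
→ Q = 7000·(3.900 − 0.71)/(0.71 − 0.1800) = 42130 L/s.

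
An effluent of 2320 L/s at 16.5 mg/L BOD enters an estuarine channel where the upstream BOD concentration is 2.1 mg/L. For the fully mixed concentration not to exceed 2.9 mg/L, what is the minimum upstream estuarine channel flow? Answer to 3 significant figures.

Set C_mix = 2.9: (Q·2.100 + 2320·16.50) / (Q + 2320) = 2.9
→ Q = 2320·(16.50 − 2.9)/(2.9 − 2.100) = 39440 L/s.

39400 L/s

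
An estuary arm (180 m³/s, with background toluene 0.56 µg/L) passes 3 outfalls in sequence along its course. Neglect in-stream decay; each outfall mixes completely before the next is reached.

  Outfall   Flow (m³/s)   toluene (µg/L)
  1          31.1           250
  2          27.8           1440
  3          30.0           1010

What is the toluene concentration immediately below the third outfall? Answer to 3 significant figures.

Outfall 1: combined Q = 211.1 m³/s; C = (180.0·0.5600 + 31.10·250.0)/211.1 = 37.31 µg/L.
Outfall 2: combined Q = 238.9 m³/s; C = (211.1·37.31 + 27.80·1440)/238.9 = 200.5 µg/L.
Outfall 3: combined Q = 268.9 m³/s; C = (238.9·200.5 + 30.00·1010)/268.9 = 290.8 µg/L.

291 µg/L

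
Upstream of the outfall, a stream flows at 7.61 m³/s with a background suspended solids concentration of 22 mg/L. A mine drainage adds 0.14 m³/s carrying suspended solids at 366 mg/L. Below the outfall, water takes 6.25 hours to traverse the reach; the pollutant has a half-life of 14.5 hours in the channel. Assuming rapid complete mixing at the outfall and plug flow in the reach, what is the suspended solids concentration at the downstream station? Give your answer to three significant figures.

20.9 mg/L

After mixing, C = (7.610·22.00 + 0.1400·366.0) / 7.750 = 218.7/7.750 = 28.21 mg/L.
Half-life 14.5 h → k = ln 2 / 14.5 = 0.04780 h⁻¹ = 1.147 d⁻¹.
First-order decay: C = 28.21·exp(−k·t) = 28.21·0.7417 = 20.93 mg/L.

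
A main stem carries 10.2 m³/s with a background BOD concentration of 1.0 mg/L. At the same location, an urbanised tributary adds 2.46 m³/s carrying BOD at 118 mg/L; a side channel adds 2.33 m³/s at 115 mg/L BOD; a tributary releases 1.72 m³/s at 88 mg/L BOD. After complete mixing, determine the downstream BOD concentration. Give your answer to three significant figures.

43.1 mg/L

After mixing, C = (10.20·1.000 + 2.460·118.0 + 2.330·115.0 + 1.720·88.00) / 16.71 = 719.8/16.71 = 43.08 mg/L.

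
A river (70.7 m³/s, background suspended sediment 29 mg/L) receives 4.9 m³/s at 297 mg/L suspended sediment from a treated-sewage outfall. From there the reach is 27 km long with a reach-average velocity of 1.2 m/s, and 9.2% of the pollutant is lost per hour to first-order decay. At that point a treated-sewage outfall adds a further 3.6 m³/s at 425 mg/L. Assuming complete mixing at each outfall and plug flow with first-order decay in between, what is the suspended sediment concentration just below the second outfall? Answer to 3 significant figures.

43.5 mg/L

After mixing, C = (70.70·29.00 + 4.900·297.0) / 75.60 = 3506/75.60 = 46.37 mg/L; combined flow 75.60 m³/s.
Travel time t = 27·1000 / 1.2 = 22500 s = 6.250 h.
9.2%/h lost → k = −ln(1 − 0.092) = 0.09651 h⁻¹.
First-order decay: C = 46.37·exp(−k·t) = 46.37·0.5471 = 25.37 mg/L.
Second outfall: C = (75.60·25.37 + 3.600·425.0)/79.20 = 43.53 mg/L.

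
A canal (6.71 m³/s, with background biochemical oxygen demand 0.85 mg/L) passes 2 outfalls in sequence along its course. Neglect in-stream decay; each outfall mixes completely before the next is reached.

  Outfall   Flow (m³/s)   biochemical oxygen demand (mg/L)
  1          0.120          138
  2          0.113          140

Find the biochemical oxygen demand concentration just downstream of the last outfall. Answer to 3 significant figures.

5.49 mg/L

Below outfall 1: Q → 6.830 m³/s, C = (6.710·0.8500 + 0.1200·138.0)/6.830 = 3.260 mg/L.
Below outfall 2: Q → 6.943 m³/s, C = (6.830·3.260 + 0.1130·140.0)/6.943 = 5.485 mg/L.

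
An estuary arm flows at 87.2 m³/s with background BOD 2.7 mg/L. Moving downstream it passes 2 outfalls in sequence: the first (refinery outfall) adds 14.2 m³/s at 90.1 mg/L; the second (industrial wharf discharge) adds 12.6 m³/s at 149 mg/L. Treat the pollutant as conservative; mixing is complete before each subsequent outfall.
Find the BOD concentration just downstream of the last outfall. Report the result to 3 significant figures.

After outfall 1: Q = 87.20 + 14.20 = 101.4 m³/s; C = (87.20·2.700 + 14.20·90.10)/101.4 = 14.94 mg/L.
After outfall 2: Q = 101.4 + 12.60 = 114.0 m³/s; C = (101.4·14.94 + 12.60·149.0)/114.0 = 29.76 mg/L.

29.8 mg/L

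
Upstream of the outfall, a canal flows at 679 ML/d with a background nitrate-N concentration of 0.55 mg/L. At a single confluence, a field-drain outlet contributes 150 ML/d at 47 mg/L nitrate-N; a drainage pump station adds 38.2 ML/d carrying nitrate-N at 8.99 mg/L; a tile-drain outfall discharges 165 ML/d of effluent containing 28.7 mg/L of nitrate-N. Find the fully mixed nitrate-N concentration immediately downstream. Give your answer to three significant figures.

Conservation of mass: C = (679.0·0.5500 + 150.0·47.00 + 38.20·8.990 + 165.0·28.70) / 1032 = 12500/1032 = 12.11 mg/L.

12.1 mg/L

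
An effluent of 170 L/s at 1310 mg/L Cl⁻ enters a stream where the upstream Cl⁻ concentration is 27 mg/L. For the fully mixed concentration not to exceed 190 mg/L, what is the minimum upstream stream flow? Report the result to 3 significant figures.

1170 L/s

Set C_mix = 190: (Q·27.00 + 170.0·1310) / (Q + 170.0) = 190
→ Q = 170.0·(1310 − 190)/(190 − 27.00) = 1168 L/s.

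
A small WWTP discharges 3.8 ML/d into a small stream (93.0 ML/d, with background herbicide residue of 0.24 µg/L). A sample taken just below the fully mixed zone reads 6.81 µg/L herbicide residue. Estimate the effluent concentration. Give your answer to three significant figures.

Mass balance: 93.00·0.2400 + 3.800·Cₑ = 96.80·6.810
→ Cₑ = (96.80·6.810 − 93.00·0.2400) / 3.800 = 167.6 µg/L.

168 µg/L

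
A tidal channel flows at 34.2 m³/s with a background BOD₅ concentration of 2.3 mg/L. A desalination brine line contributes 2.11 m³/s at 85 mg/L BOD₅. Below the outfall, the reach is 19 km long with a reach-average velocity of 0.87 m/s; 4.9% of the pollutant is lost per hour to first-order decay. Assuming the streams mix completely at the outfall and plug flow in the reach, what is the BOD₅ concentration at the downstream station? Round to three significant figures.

5.24 mg/L

After mixing, C = (34.20·2.300 + 2.110·85.00) / 36.31 = 258.0/36.31 = 7.106 mg/L.
Travel time t = 19·1000 / 0.87 = 21840 s = 6.066 h.
4.9%/h lost → k = −ln(1 − 0.049) = 0.05024 h⁻¹.
Decay over the reach: 7.106·exp(−kt) = 7.106·0.7373 = 5.239 mg/L.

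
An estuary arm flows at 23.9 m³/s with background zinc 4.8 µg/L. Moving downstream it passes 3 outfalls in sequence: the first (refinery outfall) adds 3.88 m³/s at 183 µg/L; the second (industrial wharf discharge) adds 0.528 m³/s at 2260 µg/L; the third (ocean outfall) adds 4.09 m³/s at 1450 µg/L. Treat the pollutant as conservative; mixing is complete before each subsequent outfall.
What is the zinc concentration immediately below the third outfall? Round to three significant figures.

245 µg/L

Outfall 1: combined Q = 27.78 m³/s; C = (23.90·4.800 + 3.880·183.0)/27.78 = 29.69 µg/L.
Outfall 2: combined Q = 28.31 m³/s; C = (27.78·29.69 + 0.5280·2260)/28.31 = 71.29 µg/L.
Outfall 3: combined Q = 32.40 m³/s; C = (28.31·71.29 + 4.090·1450)/32.40 = 245.3 µg/L.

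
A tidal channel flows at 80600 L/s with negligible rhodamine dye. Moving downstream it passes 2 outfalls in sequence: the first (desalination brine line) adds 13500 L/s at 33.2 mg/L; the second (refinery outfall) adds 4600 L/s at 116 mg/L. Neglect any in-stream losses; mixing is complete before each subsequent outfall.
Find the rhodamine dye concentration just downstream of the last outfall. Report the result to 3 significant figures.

9.95 mg/L

Outfall 1: combined Q = 94100 L/s; C = (80600·0 + 13500·33.20)/94100 = 4.763 mg/L.
Outfall 2: combined Q = 98700 L/s; C = (94100·4.763 + 4600·116.0)/98700 = 9.947 mg/L.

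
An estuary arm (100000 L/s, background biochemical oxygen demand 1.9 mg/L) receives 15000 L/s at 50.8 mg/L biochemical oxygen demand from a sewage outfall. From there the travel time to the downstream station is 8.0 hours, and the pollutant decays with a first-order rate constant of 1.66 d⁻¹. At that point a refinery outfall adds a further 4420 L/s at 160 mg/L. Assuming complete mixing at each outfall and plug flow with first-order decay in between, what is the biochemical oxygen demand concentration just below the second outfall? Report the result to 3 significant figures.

10.5 mg/L

After mixing, C = (100000·1.900 + 15000·50.80) / 115000 = 952000/115000 = 8.278 mg/L; combined flow 115000 L/s.
Decay over the reach: 8.278·exp(−kt) = 8.278·0.5750 = 4.760 mg/L.
Second outfall: C = (115000·4.760 + 4420·160.0)/119400 = 10.51 mg/L.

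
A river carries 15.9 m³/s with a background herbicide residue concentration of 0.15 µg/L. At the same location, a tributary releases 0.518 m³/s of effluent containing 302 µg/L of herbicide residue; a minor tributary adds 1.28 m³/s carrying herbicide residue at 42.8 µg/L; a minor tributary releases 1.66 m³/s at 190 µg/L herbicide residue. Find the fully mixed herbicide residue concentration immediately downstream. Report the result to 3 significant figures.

27.3 µg/L

After mixing, C = (15.90·0.1500 + 0.5180·302.0 + 1.280·42.80 + 1.660·190.0) / 19.36 = 529.0/19.36 = 27.33 µg/L.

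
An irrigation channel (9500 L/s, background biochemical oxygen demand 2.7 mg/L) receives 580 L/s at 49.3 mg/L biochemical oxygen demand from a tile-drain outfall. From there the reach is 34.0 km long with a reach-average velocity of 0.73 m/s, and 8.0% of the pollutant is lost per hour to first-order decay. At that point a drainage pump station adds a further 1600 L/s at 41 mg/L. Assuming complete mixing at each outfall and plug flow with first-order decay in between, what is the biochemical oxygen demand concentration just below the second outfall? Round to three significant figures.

Conservation of mass: C = (9500·2.700 + 580.0·49.30) / 10080 = 54240/10080 = 5.381 mg/L; combined flow 10080 L/s.
Travel time t = 34.0·1000 / 0.73 = 46580 s = 12.94 h.
8.0%/h lost → k = −ln(1 − 0.08) = 0.08338 h⁻¹.
Applying C = C₀e^(−kt): 5.381 × 0.3400 = 1.830 mg/L.
At the second outfall, C = (10080·1.830 + 1600·41.00) / (10080 + 1600) = 7.196 mg/L.

7.20 mg/L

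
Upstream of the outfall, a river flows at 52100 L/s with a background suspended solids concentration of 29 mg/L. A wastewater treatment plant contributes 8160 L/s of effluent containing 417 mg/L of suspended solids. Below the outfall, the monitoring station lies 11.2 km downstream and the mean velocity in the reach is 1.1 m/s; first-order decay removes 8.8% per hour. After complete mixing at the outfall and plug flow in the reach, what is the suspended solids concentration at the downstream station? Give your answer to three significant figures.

62.8 mg/L

Flow-weighted average: C = (52100·29.00 + 8160·417.0) / 60260 = 4914000/60260 = 81.54 mg/L.
Travel time t = 11.2·1000 / 1.1 = 10180 s = 2.828 h.
8.8%/h lost → k = −ln(1 − 0.088) = 0.09212 h⁻¹.
After decay, C = 81.54 × e^(−kt) = 81.54 × 0.7706 = 62.84 mg/L.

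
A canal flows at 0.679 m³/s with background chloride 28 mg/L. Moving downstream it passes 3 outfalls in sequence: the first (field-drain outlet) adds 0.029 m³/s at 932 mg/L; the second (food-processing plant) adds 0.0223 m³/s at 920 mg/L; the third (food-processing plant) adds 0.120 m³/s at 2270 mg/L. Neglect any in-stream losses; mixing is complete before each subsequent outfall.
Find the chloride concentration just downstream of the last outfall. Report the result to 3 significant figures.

399 mg/L

Below outfall 1: Q → 0.7080 m³/s, C = (0.6790·28.00 + 0.02900·932.0)/0.7080 = 65.03 mg/L.
Below outfall 2: Q → 0.7303 m³/s, C = (0.7080·65.03 + 0.02230·920.0)/0.7303 = 91.14 mg/L.
Below outfall 3: Q → 0.8503 m³/s, C = (0.7303·91.14 + 0.1200·2270)/0.8503 = 398.6 mg/L.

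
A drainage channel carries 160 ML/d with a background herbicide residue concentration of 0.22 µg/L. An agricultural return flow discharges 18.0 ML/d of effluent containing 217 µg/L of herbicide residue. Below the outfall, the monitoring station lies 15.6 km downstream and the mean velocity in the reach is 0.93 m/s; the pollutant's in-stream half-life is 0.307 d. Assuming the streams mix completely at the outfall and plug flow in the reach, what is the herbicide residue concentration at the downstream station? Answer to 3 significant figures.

14.3 µg/L

Mass balance: C = (160.0·0.2200 + 18.00·217.0) / 178.0 = 3941/178.0 = 22.14 µg/L.
Travel time t = 15.6·1000 / 0.93 = 16770 s = 4.659 h.
Half-life 0.307 d → k = ln 2 / 0.307 = 2.258 d⁻¹.
First-order decay: C = 22.14·exp(−k·t) = 22.14·0.6451 = 14.28 µg/L.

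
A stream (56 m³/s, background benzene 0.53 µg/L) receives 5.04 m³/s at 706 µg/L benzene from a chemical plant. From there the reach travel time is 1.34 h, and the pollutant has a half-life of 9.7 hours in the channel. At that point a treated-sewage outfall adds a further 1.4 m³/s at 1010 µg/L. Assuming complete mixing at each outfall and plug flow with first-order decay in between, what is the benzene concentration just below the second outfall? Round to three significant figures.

Mass balance: C = (56.00·0.5300 + 5.040·706.0) / 61.04 = 3588/61.04 = 58.78 µg/L; combined flow 61.04 m³/s.
Half-life 9.7 h → k = ln 2 / 9.7 = 0.07146 h⁻¹ = 1.715 d⁻¹.
After decay, C = 58.78 × e^(−kt) = 58.78 × 0.9087 = 53.41 µg/L.
Second outfall: C = (61.04·53.41 + 1.400·1010)/62.44 = 74.86 µg/L.

74.9 µg/L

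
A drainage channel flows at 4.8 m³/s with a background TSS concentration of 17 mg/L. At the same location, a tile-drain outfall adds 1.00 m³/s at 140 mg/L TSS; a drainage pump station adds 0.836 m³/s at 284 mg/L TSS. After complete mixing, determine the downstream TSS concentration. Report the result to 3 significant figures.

Mass balance: C = (4.800·17.00 + 1.000·140.0 + 0.8360·284.0) / 6.636 = 459.0/6.636 = 69.17 mg/L.

69.2 mg/L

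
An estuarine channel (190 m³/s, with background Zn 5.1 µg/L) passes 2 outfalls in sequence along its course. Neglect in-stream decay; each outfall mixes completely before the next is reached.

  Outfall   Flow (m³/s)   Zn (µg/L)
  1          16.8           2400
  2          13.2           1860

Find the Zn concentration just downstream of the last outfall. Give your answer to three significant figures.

After outfall 1: Q = 190.0 + 16.80 = 206.8 m³/s; C = (190.0·5.100 + 16.80·2400)/206.8 = 199.7 µg/L.
After outfall 2: Q = 206.8 + 13.20 = 220.0 m³/s; C = (206.8·199.7 + 13.20·1860)/220.0 = 299.3 µg/L.

299 µg/L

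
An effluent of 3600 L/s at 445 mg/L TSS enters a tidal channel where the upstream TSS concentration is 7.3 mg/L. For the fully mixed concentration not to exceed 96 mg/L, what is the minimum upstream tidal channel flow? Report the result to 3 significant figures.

14200 L/s

Set C_mix = 96: (Q·7.300 + 3600·445.0) / (Q + 3600) = 96
→ Q = 3600·(445.0 − 96)/(96 − 7.300) = 14160 L/s.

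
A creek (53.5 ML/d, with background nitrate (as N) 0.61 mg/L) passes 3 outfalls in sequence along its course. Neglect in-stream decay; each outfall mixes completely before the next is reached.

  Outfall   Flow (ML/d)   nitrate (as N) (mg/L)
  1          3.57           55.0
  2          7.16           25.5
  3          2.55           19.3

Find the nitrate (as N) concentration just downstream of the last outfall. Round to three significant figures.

6.90 mg/L

Below outfall 1: Q → 57.07 ML/d, C = (53.50·0.6100 + 3.570·55.00)/57.07 = 4.012 mg/L.
Below outfall 2: Q → 64.23 ML/d, C = (57.07·4.012 + 7.160·25.50)/64.23 = 6.408 mg/L.
Below outfall 3: Q → 66.78 ML/d, C = (64.23·6.408 + 2.550·19.30)/66.78 = 6.900 mg/L.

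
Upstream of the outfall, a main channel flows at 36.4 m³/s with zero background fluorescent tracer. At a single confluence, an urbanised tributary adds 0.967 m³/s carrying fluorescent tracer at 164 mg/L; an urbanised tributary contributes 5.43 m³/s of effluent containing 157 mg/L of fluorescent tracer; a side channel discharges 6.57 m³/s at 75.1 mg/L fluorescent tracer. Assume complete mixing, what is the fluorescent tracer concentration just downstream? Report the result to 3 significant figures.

30.5 mg/L

Mass balance: C = (36.40·0 + 0.9670·164.0 + 5.430·157.0 + 6.570·75.10) / 49.37 = 1505/49.37 = 30.48 mg/L.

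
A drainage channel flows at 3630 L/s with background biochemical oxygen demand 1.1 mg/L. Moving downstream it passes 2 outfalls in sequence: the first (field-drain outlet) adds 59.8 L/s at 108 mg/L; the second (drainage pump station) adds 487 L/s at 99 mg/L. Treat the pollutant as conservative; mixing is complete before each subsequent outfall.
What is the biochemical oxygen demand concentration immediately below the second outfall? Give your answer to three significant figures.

14.0 mg/L

Below outfall 1: Q → 3690 L/s, C = (3630·1.100 + 59.80·108.0)/3690 = 2.833 mg/L.
Below outfall 2: Q → 4177 L/s, C = (3690·2.833 + 487.0·99.00)/4177 = 14.05 mg/L.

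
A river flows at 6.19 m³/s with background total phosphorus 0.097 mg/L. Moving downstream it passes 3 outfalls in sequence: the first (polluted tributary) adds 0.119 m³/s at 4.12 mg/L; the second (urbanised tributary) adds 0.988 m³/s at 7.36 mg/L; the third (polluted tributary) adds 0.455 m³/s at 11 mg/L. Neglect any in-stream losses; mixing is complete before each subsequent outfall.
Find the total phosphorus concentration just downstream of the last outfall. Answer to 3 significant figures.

Below outfall 1: Q → 6.309 m³/s, C = (6.190·0.09700 + 0.1190·4.120)/6.309 = 0.1729 mg/L.
Below outfall 2: Q → 7.297 m³/s, C = (6.309·0.1729 + 0.9880·7.360)/7.297 = 1.146 mg/L.
Below outfall 3: Q → 7.752 m³/s, C = (7.297·1.146 + 0.4550·11.00)/7.752 = 1.724 mg/L.

1.72 mg/L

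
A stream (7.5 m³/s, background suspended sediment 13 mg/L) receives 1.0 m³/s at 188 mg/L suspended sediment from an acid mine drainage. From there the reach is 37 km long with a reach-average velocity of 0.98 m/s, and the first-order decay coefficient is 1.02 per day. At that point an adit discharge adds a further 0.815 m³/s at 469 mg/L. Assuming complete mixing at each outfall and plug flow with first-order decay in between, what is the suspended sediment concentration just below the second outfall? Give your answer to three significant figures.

60.7 mg/L

Conservation of mass: C = (7.500·13.00 + 1.000·188.0) / 8.500 = 285.5/8.500 = 33.59 mg/L; combined flow 8.500 m³/s.
Travel time t = 37·1000 / 0.98 = 37760 s = 10.49 h.
Applying C = C₀e^(−kt): 33.59 × 0.6404 = 21.51 mg/L.
At the second outfall, C = (8.500·21.51 + 0.8150·469.0) / (8.500 + 0.8150) = 60.66 mg/L.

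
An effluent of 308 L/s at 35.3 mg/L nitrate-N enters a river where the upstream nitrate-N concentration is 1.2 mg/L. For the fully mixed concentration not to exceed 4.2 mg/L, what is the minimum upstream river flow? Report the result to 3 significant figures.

3190 L/s

Set C_mix = 4.2: (Q·1.200 + 308.0·35.30) / (Q + 308.0) = 4.2
→ Q = 308.0·(35.30 − 4.2)/(4.2 − 1.200) = 3193 L/s.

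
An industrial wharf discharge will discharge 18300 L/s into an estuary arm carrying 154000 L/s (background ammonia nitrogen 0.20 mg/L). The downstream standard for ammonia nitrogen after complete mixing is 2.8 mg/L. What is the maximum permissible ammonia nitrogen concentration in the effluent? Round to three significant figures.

24.7 mg/L

At the limit, (Qr·Cr + Qe·Cₑ)/(Qr + Qe) = 2.8:
Cₑ = (172300·2.8 − 154000·0.2000) / 18300 = 24.68 mg/L.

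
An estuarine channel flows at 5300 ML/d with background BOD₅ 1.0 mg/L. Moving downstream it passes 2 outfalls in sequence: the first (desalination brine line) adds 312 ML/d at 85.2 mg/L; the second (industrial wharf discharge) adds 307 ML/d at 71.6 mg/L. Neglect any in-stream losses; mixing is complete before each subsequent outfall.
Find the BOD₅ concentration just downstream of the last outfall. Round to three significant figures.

9.10 mg/L

Below outfall 1: Q → 5612 ML/d, C = (5300·1.000 + 312.0·85.20)/5612 = 5.681 mg/L.
Below outfall 2: Q → 5919 ML/d, C = (5612·5.681 + 307.0·71.60)/5919 = 9.100 mg/L.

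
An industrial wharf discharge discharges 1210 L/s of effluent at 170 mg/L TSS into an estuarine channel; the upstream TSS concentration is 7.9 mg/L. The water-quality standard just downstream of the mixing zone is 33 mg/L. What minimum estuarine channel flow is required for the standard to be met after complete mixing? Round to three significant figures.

6600 L/s

Set C_mix = 33: (Q·7.900 + 1210·170.0) / (Q + 1210) = 33
→ Q = 1210·(170.0 − 33)/(33 − 7.900) = 6604 L/s.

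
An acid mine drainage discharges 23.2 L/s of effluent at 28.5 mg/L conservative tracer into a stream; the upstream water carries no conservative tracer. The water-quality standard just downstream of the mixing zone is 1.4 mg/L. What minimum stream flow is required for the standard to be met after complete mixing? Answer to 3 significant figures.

Set C_mix = 1.4: (Q·0 + 23.20·28.50) / (Q + 23.20) = 1.4
→ Q = 23.20·(28.50 − 1.4)/(1.4 − 0) = 449.1 L/s.

449 L/s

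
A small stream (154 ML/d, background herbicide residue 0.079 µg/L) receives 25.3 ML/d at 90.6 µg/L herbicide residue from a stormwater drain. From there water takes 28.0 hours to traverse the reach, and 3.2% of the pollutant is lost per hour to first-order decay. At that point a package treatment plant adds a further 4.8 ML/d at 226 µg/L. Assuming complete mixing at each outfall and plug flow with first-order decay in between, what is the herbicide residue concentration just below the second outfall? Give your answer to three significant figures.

10.9 µg/L

After mixing, C = (154.0·0.07900 + 25.30·90.60) / 179.3 = 2304/179.3 = 12.85 µg/L; combined flow 179.3 ML/d.
3.2%/h lost → k = −ln(1 − 0.032) = 0.03252 h⁻¹.
Applying C = C₀e^(−kt): 12.85 × 0.4023 = 5.170 µg/L.
Second outfall: C = (179.3·5.170 + 4.800·226.0)/184.1 = 10.93 µg/L.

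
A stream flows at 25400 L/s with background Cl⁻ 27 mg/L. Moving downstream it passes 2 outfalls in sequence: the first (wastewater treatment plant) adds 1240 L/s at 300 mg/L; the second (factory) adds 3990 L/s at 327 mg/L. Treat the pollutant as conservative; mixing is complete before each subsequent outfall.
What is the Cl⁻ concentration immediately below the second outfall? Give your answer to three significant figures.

After outfall 1: Q = 25400 + 1240 = 26640 L/s; C = (25400·27.00 + 1240·300.0)/26640 = 39.71 mg/L.
After outfall 2: Q = 26640 + 3990 = 30630 L/s; C = (26640·39.71 + 3990·327.0)/30630 = 77.13 mg/L.

77.1 mg/L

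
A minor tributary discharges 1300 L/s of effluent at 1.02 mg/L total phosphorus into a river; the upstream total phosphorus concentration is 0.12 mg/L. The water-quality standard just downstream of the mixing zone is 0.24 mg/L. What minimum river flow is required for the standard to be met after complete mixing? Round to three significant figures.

8450 L/s

Set C_mix = 0.24: (Q·0.1200 + 1300·1.020) / (Q + 1300) = 0.24
→ Q = 1300·(1.020 − 0.24)/(0.24 − 0.1200) = 8450 L/s.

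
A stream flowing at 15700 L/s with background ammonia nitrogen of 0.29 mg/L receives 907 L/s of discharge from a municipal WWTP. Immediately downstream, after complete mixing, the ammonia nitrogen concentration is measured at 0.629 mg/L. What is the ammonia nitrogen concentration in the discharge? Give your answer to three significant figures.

6.50 mg/L

Mass balance: 15700·0.2900 + 907.0·Cₑ = 16610·0.6290
→ Cₑ = (16610·0.6290 − 15700·0.2900) / 907.0 = 6.497 mg/L.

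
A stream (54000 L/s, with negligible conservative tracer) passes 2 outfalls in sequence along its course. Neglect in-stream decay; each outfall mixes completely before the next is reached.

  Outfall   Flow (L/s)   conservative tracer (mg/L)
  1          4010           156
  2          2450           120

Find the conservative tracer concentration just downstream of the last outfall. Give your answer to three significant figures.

15.2 mg/L

Below outfall 1: Q → 58010 L/s, C = (54000·0 + 4010·156.0)/58010 = 10.78 mg/L.
Below outfall 2: Q → 60460 L/s, C = (58010·10.78 + 2450·120.0)/60460 = 15.21 mg/L.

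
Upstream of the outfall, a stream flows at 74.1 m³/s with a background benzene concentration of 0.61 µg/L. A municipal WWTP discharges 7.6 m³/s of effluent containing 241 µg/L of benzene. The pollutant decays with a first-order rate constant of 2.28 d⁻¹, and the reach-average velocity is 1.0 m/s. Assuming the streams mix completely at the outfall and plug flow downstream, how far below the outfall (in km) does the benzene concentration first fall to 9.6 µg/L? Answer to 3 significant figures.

33.1 km

Mass balance: C = (74.10·0.6100 + 7.600·241.0) / 81.70 = 1877/81.70 = 22.97 µg/L.
Set 22.97·exp(−k·t) = 9.6 → t = ln(22.97/9.6)/k = 33060 s = 9.184 h.
Distance = v·t = 1.0·33060 = 33060 m = 33.06 km.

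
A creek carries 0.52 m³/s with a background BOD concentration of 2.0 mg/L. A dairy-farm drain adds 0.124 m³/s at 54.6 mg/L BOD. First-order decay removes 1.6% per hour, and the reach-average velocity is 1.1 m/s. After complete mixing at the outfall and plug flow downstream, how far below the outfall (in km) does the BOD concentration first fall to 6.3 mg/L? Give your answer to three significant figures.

Mass balance: C = (0.5200·2.000 + 0.1240·54.60) / 0.6440 = 7.810/0.6440 = 12.13 mg/L.
1.6%/h lost → k = −ln(1 − 0.016) = 0.01613 h⁻¹.
Set 12.13·exp(−k·t) = 6.3 → t = ln(12.13/6.3)/k = 146200 s = 40.61 h.
Distance = v·t = 1.1·146200 = 160800 m = 160.8 km.

161 km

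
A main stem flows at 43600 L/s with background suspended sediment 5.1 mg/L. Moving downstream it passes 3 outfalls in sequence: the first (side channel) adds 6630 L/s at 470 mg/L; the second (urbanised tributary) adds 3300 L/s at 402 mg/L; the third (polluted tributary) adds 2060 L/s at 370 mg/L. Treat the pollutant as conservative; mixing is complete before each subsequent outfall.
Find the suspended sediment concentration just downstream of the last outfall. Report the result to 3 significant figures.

97.6 mg/L

Below outfall 1: Q → 50230 L/s, C = (43600·5.100 + 6630·470.0)/50230 = 66.46 mg/L.
Below outfall 2: Q → 53530 L/s, C = (50230·66.46 + 3300·402.0)/53530 = 87.15 mg/L.
Below outfall 3: Q → 55590 L/s, C = (53530·87.15 + 2060·370.0)/55590 = 97.63 mg/L.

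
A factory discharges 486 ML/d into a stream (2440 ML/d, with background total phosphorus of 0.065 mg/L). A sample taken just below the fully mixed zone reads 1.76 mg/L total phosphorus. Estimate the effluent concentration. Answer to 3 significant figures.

Mass balance: 2440·0.06500 + 486.0·Cₑ = 2926·1.760
→ Cₑ = (2926·1.760 − 2440·0.06500) / 486.0 = 10.27 mg/L.

10.3 mg/L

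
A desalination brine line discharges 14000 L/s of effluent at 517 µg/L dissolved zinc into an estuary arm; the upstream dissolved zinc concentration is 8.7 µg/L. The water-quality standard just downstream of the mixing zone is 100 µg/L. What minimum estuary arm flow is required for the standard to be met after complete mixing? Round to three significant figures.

Set C_mix = 100: (Q·8.700 + 14000·517.0) / (Q + 14000) = 100
→ Q = 14000·(517.0 − 100)/(100 − 8.700) = 63940 L/s.

63900 L/s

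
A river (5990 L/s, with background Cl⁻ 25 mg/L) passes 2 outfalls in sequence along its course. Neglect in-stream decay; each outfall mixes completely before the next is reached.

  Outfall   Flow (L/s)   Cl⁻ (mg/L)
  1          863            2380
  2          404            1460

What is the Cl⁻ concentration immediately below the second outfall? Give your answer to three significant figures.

385 mg/L

Outfall 1: combined Q = 6853 L/s; C = (5990·25.00 + 863.0·2380)/6853 = 321.6 mg/L.
Outfall 2: combined Q = 7257 L/s; C = (6853·321.6 + 404.0·1460)/7257 = 384.9 mg/L.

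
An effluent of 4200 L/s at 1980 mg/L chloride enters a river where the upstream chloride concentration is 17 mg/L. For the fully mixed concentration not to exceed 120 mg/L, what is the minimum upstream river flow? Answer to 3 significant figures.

75800 L/s

Set C_mix = 120: (Q·17.00 + 4200·1980) / (Q + 4200) = 120
→ Q = 4200·(1980 − 120)/(120 − 17.00) = 75840 L/s.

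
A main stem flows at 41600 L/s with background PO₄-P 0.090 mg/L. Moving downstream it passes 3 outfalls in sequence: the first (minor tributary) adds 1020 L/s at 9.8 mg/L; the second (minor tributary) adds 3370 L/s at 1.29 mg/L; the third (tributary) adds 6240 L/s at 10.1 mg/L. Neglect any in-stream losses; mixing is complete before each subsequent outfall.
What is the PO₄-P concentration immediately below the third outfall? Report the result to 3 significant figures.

1.55 mg/L

After outfall 1: Q = 41600 + 1020 = 42620 L/s; C = (41600·0.09000 + 1020·9.800)/42620 = 0.3224 mg/L.
After outfall 2: Q = 42620 + 3370 = 45990 L/s; C = (42620·0.3224 + 3370·1.290)/45990 = 0.3933 mg/L.
After outfall 3: Q = 45990 + 6240 = 52230 L/s; C = (45990·0.3933 + 6240·10.10)/52230 = 1.553 mg/L.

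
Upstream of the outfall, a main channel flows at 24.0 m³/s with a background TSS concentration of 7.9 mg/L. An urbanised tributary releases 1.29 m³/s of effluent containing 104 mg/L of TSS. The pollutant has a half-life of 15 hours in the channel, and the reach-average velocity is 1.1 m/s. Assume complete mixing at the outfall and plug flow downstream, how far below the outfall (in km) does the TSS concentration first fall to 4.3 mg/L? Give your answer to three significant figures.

93.5 km

Flow-weighted average: C = (24.00·7.900 + 1.290·104.0) / 25.29 = 323.8/25.29 = 12.80 mg/L.
Half-life 15 h → k = ln 2 / 15 = 0.04621 h⁻¹ = 1.109 d⁻¹.
Set 12.80·exp(−k·t) = 4.3 → t = ln(12.80/4.3)/k = 84990 s = 23.61 h.
Distance = v·t = 1.1·84990 = 93490 m = 93.49 km.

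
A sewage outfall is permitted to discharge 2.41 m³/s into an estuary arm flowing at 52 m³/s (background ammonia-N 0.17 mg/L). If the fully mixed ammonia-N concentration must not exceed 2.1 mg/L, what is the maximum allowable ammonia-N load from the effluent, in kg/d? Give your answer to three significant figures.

9110 kg/d

Mass balance at the limit: 52.00·0.1700 + 2.410·Cₑ = 54.41·2.1 → Cₑ = 43.74 mg/L.
Load = 2.410 m³/s × 43.74 g/m³ × 86 400 s/d = 9108 kg/d.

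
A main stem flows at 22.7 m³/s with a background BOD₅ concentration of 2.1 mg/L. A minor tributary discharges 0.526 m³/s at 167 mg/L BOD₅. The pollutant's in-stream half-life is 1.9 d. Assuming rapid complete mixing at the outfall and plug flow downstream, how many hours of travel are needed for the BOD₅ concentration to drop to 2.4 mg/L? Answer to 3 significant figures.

Mass balance: C = (22.70·2.100 + 0.5260·167.0) / 23.23 = 135.5/23.23 = 5.834 mg/L.
Half-life 1.9 d → k = ln 2 / 1.9 = 0.3648 d⁻¹.
5.834·exp(−k·t) = 2.4 → t = ln(5.834/2.4)/k = 210400 s = 58.44 h.

58.4 h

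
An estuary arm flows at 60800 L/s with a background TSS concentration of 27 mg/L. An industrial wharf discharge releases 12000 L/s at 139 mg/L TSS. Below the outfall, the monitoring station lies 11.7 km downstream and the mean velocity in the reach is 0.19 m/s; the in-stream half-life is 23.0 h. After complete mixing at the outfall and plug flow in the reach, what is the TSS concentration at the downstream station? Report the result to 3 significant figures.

27.1 mg/L

Conservation of mass: C = (60800·27.00 + 12000·139.0) / 72800 = 3310000/72800 = 45.46 mg/L.
Travel time t = 11.7·1000 / 0.19 = 61580 s = 17.11 h.
Half-life 23.0 h → k = ln 2 / 23.0 = 0.03014 h⁻¹ = 0.7233 d⁻¹.
First-order decay: C = 45.46·exp(−k·t) = 45.46·0.5972 = 27.15 mg/L.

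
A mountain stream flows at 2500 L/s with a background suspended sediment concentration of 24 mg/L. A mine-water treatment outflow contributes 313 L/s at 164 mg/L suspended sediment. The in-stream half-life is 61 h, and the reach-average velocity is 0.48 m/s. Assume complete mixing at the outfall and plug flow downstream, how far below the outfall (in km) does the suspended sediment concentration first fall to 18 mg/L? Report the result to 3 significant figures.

Mixed concentration C = ΣQC/ΣQ = (2500·24.00 + 313.0·164.0) / 2813 = 111300/2813 = 39.58 mg/L.
Half-life 61 h → k = ln 2 / 61 = 0.01136 h⁻¹ = 0.2727 d⁻¹.
Set 39.58·exp(−k·t) = 18 → t = ln(39.58/18)/k = 249600 s = 69.34 h.
Distance = v·t = 0.48·249600 = 119800 m = 119.8 km.

120 km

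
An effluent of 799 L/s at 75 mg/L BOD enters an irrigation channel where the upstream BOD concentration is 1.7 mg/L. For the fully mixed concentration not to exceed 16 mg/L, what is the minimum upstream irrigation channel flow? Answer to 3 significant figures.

3300 L/s

Set C_mix = 16: (Q·1.700 + 799.0·75.00) / (Q + 799.0) = 16
→ Q = 799.0·(75.00 − 16)/(16 − 1.700) = 3297 L/s.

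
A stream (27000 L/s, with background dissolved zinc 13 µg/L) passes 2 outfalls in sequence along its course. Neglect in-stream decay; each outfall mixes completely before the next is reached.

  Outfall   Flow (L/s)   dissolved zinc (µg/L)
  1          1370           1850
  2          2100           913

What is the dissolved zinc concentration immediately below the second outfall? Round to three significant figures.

After outfall 1: Q = 27000 + 1370 = 28370 L/s; C = (27000·13.00 + 1370·1850)/28370 = 101.7 µg/L.
After outfall 2: Q = 28370 + 2100 = 30470 L/s; C = (28370·101.7 + 2100·913.0)/30470 = 157.6 µg/L.

158 µg/L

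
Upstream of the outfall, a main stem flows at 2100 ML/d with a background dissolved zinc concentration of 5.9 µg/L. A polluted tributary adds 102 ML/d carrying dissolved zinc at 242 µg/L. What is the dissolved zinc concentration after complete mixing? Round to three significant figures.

16.8 µg/L

Mixed concentration C = ΣQC/ΣQ = (2100·5.900 + 102.0·242.0) / 2202 = 37070/2202 = 16.84 µg/L.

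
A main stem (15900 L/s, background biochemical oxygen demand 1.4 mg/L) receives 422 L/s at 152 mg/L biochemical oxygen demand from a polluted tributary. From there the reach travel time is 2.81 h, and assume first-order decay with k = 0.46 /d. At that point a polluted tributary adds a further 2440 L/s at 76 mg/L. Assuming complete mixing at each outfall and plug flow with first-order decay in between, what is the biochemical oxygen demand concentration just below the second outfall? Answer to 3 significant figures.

14.2 mg/L

Flow-weighted average: C = (15900·1.400 + 422.0·152.0) / 16320 = 86400/16320 = 5.294 mg/L; combined flow 16320 L/s.
First-order decay: C = 5.294·exp(−k·t) = 5.294·0.9476 = 5.016 mg/L.
At the second outfall, C = (16320·5.016 + 2440·76.00) / (16320 + 2440) = 14.25 mg/L.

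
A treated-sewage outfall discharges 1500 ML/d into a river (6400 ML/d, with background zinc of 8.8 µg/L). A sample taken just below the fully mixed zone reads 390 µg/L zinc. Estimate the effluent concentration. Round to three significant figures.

Mass balance: 6400·8.800 + 1500·Cₑ = 7900·390.0
→ Cₑ = (7900·390.0 − 6400·8.800) / 1500 = 2016 µg/L.

2020 µg/L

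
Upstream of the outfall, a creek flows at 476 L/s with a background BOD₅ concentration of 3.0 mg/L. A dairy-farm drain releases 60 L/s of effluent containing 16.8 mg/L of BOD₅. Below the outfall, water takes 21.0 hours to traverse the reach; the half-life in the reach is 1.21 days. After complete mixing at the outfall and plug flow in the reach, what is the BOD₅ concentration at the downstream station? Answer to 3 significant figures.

2.75 mg/L

Mass balance: C = (476.0·3.000 + 60.00·16.80) / 536.0 = 2436/536.0 = 4.545 mg/L.
Half-life 1.21 d → k = ln 2 / 1.21 = 0.5728 d⁻¹.
After decay, C = 4.545 × e^(−kt) = 4.545 × 0.6058 = 2.753 mg/L.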